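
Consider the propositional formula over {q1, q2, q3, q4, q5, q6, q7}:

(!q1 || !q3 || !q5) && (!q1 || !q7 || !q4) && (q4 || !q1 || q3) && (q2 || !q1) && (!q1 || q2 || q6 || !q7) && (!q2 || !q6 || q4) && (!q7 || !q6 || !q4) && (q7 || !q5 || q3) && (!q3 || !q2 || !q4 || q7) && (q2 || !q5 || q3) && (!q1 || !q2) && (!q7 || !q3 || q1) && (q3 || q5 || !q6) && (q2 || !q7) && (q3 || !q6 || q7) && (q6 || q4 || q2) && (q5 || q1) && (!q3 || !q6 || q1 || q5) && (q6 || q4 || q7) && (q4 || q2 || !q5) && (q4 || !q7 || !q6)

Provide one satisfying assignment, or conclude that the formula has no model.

Suppose q2 = false.
Unit clause (!q1) forces q1 = false.
Unit clause (!q7) forces q7 = false.
Unit clause (q5) forces q5 = true.
Unit clause (q3) forces q3 = true.
Unit clause (q4) forces q4 = true.
Every clause is now satisfied; q6 is unconstrained.

q1=false; q2=false; q3=true; q4=true; q5=true; q6=false; q7=false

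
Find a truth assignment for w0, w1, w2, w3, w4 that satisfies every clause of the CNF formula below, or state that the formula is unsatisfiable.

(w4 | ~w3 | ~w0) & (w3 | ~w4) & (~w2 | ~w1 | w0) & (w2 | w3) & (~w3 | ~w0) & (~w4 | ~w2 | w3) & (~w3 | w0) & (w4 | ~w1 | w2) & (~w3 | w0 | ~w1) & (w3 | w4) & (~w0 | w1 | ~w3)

UNSATISFIABLE

Case w3 = 1:
(~w0) alone gives w0 = 0.
That conflicts with the unit clause (w0).
Backtrack on w3: now try w3 = 0.
(~w4) alone gives w4 = 0.
That conflicts with the unit clause (w4).
Neither w3 = 1 nor w3 = 0 works.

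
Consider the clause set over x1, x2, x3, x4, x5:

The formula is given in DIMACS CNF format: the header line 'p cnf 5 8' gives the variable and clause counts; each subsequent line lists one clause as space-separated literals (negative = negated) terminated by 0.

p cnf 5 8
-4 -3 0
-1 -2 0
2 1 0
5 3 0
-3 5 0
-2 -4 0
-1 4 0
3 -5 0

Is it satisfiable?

Try x4 = False.
(¬x1) alone gives x1 = False.
(x2) alone gives x2 = True.
Try x5 = True.
(x3) alone gives x3 = True.
Every clause now holds.
A satisfying assignment: x1=False; x2=True; x3=True; x4=False; x5=True.

Yes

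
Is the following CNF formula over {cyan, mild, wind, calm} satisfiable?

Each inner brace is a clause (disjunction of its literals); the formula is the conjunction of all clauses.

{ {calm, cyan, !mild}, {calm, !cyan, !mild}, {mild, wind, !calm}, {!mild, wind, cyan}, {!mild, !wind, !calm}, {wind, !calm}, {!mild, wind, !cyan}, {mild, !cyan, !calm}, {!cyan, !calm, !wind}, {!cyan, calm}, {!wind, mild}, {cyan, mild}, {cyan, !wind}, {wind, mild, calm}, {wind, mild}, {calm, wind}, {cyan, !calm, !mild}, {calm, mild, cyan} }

No, unsatisfiable

Case wind = true:
Unit clause (mild) forces mild = true.
Unit clause (!calm) forces calm = false.
Unit clause (cyan) forces cyan = true.
Now (!cyan) is unsatisfied and unit — conflict.
That branch fails; take wind = false instead.
Unit clause (!calm) forces calm = false.
Now (calm) is unsatisfied and unit — conflict.
Neither wind = true nor wind = false works.
No assignment satisfies every clause.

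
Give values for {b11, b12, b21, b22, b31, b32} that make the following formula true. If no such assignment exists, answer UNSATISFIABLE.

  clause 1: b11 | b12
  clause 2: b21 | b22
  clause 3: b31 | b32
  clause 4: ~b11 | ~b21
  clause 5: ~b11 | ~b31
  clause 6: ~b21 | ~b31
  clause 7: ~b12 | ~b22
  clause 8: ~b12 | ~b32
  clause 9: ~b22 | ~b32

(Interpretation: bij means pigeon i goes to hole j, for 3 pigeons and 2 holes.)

UNSATISFIABLE

Case b11 = 1:
From the singleton clause (~b21), b21 = 0.
From the singleton clause (b22), b22 = 1.
From the singleton clause (~b31), b31 = 0.
From the singleton clause (b32), b32 = 1.
That conflicts with the unit clause (~b32).
That branch fails; take b11 = 0 instead.
From the singleton clause (b12), b12 = 1.
From the singleton clause (~b22), b22 = 0.
From the singleton clause (b21), b21 = 1.
From the singleton clause (~b31), b31 = 0.
From the singleton clause (b32), b32 = 1.
That conflicts with the unit clause (~b32).
Either choice for b11 ends in contradiction.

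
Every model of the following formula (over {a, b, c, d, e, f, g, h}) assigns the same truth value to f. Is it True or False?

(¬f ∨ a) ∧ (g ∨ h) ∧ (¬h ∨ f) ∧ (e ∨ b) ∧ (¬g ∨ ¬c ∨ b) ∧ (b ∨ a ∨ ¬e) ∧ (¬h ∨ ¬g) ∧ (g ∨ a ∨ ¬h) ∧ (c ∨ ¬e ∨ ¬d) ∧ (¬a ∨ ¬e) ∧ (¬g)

Suppose f = False.
The clause (¬h) is unit, so h = False.
The clause (g) is unit, so g = True.
But (¬g) is also a unit clause — contradiction.
So every satisfying assignment has f = True.

True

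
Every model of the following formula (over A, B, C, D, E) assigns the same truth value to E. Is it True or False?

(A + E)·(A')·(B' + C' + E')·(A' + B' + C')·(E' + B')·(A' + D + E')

Suppose E = 0.
The clause (A) is unit, so A = 1.
Now (A') is unsatisfied and unit — conflict.
So every satisfying assignment has E = True.

True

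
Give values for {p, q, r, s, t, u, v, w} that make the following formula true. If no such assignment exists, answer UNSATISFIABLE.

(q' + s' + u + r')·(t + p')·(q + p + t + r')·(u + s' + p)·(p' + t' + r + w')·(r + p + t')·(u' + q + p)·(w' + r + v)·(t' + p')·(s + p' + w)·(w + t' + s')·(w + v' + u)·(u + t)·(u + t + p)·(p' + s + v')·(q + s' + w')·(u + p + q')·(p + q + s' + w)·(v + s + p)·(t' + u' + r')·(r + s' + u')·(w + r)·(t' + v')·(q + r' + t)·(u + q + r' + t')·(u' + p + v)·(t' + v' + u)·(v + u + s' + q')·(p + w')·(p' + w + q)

Try t = 0.
The clause (p') is unit, so p = 0.
The clause (u) is unit, so u = 1.
The clause (q) is unit, so q = 1.
The clause (v) is unit, so v = 1.
The clause (w') is unit, so w = 0.
The clause (r) is unit, so r = 1.
All clauses hold; s can take either value.

p ↦ 0,  q ↦ 1,  r ↦ 1,  s ↦ 0,  t ↦ 0,  u ↦ 1,  v ↦ 1,  w ↦ 0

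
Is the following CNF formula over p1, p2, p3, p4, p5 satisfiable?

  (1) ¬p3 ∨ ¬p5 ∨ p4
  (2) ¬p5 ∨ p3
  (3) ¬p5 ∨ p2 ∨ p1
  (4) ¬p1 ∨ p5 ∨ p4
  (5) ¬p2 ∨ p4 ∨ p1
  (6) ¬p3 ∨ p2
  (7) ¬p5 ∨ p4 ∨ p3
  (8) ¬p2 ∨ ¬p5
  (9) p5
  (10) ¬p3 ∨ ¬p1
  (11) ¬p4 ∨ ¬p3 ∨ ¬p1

Unit clause (p5) forces p5 = True.
Unit clause (p3) forces p3 = True.
Unit clause (p4) forces p4 = True.
Unit clause (p2) forces p2 = True.
That conflicts with the unit clause (¬p2).
No assignment satisfies every clause.

Unsatisfiable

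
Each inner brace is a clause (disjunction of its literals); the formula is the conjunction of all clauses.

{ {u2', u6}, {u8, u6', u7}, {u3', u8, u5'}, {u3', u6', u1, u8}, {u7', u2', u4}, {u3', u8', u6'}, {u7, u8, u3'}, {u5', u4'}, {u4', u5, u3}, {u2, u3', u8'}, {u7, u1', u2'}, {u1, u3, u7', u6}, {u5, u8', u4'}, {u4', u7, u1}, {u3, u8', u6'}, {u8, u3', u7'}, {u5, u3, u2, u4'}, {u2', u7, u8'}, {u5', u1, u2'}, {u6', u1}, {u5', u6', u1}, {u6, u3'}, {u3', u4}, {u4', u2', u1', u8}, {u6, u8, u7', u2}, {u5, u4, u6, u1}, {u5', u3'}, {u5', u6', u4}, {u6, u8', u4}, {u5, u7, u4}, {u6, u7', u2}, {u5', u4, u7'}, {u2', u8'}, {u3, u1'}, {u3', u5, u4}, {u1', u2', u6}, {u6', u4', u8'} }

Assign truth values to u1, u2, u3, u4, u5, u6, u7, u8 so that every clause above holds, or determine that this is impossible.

u1 ↦ 0,  u2 ↦ 0,  u3 ↦ 0,  u4 ↦ 0,  u5 ↦ 1,  u6 ↦ 0,  u7 ↦ 0,  u8 ↦ 0

Branch on u2: set u2 = 0.
Branch on u5: set u5 = 1.
Unit clause (u4') forces u4 = 0.
Unit clause (u3') forces u3 = 0.
Unit clause (u6') forces u6 = 0.
Unit clause (u8') forces u8 = 0.
Unit clause (u7') forces u7 = 0.
Unit clause (u1') forces u1 = 0.
Every clause now holds.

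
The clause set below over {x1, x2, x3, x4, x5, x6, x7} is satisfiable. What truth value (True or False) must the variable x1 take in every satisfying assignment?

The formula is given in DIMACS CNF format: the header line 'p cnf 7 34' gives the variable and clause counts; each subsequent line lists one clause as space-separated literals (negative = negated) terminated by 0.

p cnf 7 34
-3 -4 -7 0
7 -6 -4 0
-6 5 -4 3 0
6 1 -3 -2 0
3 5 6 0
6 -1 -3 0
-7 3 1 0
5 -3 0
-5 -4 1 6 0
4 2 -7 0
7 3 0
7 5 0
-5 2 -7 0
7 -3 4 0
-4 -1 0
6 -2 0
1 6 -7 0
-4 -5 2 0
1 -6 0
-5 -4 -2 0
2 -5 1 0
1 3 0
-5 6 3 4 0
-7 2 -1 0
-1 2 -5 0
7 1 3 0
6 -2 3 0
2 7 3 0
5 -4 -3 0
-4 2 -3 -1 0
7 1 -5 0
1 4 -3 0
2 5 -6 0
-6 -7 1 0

True

Suppose x1 = False.
Unit clause (¬x6) forces x6 = False.
Unit clause (¬x2) forces x2 = False.
Unit clause (¬x7) forces x7 = False.
Unit clause (x3) forces x3 = True.
Unit clause (x5) forces x5 = True.
But (¬x5) is also a unit clause — contradiction.
So every satisfying assignment has x1 = True.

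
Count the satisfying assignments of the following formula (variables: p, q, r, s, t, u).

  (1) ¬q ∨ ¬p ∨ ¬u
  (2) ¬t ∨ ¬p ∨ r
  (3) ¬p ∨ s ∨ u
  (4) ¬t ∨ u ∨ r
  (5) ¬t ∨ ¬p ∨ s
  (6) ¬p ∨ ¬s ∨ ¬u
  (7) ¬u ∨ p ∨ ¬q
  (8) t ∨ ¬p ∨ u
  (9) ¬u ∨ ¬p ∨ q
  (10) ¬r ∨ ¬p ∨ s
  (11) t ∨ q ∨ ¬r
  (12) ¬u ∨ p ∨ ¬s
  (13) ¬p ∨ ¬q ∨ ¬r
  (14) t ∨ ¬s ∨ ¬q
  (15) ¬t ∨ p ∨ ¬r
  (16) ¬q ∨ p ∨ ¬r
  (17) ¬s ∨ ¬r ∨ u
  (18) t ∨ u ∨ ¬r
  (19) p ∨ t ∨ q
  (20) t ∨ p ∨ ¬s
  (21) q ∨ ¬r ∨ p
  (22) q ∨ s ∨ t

2

There are 2^6 = 64 truth assignments over (p, q, r, s, t, u).
Split on p. With p = True, the clauses containing p are satisfied and ¬p drops from the rest; 0 of the 2^5 = 32 assignments to the other variables satisfy what remains.
With p = False, by the same count on the reduced clause set, 2 assignments work.
Total: 0 + 2 = 2.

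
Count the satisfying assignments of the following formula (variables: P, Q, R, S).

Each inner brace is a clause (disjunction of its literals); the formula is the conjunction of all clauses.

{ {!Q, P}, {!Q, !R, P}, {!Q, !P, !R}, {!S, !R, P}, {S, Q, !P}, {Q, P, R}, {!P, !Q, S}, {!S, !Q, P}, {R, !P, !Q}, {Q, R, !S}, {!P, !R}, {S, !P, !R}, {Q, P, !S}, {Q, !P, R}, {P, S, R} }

1

There are 2^4 = 16 truth assignments over (P, Q, R, S).
Split on S. With S = true, the clauses containing S are satisfied and !S drops from the rest; 0 of the 2^3 = 8 assignments to the other variables satisfy what remains.
With S = false, by the same count on the reduced clause set, 1 assignment works.
Total: 0 + 1 = 1.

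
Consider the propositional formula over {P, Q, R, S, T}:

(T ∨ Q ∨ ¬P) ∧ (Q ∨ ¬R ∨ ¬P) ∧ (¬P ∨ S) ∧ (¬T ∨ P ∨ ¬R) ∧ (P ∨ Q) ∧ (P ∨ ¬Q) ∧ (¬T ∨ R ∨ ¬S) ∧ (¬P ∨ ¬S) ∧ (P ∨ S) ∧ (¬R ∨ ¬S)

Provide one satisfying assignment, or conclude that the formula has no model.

Case P = False:
(Q) alone gives Q = True.
Now (¬Q) is unsatisfied and unit — conflict.
Undo P and try P = True.
(S) alone gives S = True.
Now (¬S) is unsatisfied and unit — conflict.
Either choice for P ends in contradiction.

UNSATISFIABLE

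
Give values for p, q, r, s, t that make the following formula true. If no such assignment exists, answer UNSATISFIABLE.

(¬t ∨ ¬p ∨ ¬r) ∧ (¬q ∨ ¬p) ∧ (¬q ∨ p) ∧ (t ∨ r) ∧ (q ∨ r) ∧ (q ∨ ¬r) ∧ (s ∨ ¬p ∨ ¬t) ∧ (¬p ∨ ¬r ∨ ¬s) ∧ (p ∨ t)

UNSATISFIABLE

Branch on q: set q = False.
Unit clause (r) forces r = True.
But (¬r) is also a unit clause — contradiction.
So q must be the other value — set q = True.
Unit clause (¬p) forces p = False.
But (p) is also a unit clause — contradiction.
Neither q = True nor q = False works.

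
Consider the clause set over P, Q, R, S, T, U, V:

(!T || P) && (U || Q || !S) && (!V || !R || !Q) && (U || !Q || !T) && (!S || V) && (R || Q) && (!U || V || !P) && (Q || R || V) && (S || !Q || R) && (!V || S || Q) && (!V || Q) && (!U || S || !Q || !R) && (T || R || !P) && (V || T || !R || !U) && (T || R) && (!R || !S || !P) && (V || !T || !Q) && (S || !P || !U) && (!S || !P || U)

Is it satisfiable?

Branch on T: set T = false.
The clause (R) is unit, so R = true.
Branch on V: set V = false.
The clause (!S) is unit, so S = false.
The clause (!U) is unit, so U = false.
Every clause is now satisfied; P, Q are unconstrained.
A satisfying assignment: P: true, Q: false, R: true, S: false, T: false, U: false, V: false.

Yes, satisfiable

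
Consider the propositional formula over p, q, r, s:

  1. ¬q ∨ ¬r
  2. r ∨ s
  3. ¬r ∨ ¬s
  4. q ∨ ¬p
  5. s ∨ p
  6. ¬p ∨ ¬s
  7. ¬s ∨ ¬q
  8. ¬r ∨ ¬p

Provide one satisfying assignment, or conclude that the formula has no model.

p ↦ False, q ↦ False, r ↦ False, s ↦ True

Case q = False:
The clause (¬p) is unit, so p = False.
The clause (s) is unit, so s = True.
The clause (¬r) is unit, so r = False.
All clauses are satisfied.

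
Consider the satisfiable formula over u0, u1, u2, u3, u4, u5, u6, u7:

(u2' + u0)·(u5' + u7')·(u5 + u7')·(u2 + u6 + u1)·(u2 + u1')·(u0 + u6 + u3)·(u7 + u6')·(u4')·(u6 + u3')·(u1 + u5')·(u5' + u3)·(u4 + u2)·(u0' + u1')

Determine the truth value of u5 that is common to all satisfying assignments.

Suppose u5 = 1.
From the singleton clause (u7'), u7 = 0.
From the singleton clause (u6'), u6 = 0.
From the singleton clause (u4'), u4 = 0.
From the singleton clause (u3'), u3 = 0.
Now (u3) is unsatisfied and unit — conflict.
So every satisfying assignment has u5 = False.

False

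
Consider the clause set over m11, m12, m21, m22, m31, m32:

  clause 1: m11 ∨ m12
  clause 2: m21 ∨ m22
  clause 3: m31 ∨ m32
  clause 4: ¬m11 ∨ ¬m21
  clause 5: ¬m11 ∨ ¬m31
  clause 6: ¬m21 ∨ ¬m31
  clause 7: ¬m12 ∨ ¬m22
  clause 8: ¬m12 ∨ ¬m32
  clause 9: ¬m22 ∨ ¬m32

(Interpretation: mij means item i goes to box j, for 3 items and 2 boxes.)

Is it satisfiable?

Case m11 = True:
The clause (¬m21) is unit, so m21 = False.
The clause (m22) is unit, so m22 = True.
The clause (¬m31) is unit, so m31 = False.
The clause (m32) is unit, so m32 = True.
That conflicts with the unit clause (¬m32).
That branch fails; take m11 = False instead.
The clause (m12) is unit, so m12 = True.
The clause (¬m22) is unit, so m22 = False.
The clause (m21) is unit, so m21 = True.
The clause (¬m31) is unit, so m31 = False.
The clause (m32) is unit, so m32 = True.
That conflicts with the unit clause (¬m32).
Neither m11 = True nor m11 = False works.
No assignment satisfies every clause.

Unsatisfiable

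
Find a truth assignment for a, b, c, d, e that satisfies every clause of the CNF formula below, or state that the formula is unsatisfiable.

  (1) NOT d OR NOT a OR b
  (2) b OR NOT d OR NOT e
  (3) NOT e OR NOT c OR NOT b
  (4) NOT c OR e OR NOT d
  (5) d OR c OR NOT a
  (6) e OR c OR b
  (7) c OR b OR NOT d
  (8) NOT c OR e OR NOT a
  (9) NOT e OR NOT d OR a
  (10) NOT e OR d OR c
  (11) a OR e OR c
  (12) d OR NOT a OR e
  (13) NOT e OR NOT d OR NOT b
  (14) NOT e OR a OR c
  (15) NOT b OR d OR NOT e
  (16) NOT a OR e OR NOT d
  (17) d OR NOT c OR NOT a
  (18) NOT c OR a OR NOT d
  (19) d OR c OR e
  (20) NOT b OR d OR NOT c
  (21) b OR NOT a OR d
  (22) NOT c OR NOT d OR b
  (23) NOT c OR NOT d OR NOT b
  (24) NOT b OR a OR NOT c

Try d = false.
Try c = true.
Unit clause (NOT a) forces a = false.
Unit clause (NOT b) forces b = false.
All clauses hold; e can take either value.

a=false; b=false; c=true; d=false; e=false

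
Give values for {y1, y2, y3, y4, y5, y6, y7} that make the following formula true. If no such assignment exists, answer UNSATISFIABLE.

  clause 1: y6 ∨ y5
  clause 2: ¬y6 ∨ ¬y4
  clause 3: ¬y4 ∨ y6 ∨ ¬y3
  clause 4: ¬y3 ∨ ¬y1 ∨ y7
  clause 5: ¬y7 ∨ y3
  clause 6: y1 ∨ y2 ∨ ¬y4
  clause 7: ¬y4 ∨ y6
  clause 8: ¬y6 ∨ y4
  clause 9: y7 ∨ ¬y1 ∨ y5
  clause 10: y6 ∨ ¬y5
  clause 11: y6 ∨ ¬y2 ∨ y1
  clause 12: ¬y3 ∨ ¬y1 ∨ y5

UNSATISFIABLE

Suppose y6 = True.
From the singleton clause (¬y4), y4 = False.
That conflicts with the unit clause (y4).
So y6 must be the other value — set y6 = False.
From the singleton clause (y5), y5 = True.
That conflicts with the unit clause (¬y5).
Neither y6 = True nor y6 = False works.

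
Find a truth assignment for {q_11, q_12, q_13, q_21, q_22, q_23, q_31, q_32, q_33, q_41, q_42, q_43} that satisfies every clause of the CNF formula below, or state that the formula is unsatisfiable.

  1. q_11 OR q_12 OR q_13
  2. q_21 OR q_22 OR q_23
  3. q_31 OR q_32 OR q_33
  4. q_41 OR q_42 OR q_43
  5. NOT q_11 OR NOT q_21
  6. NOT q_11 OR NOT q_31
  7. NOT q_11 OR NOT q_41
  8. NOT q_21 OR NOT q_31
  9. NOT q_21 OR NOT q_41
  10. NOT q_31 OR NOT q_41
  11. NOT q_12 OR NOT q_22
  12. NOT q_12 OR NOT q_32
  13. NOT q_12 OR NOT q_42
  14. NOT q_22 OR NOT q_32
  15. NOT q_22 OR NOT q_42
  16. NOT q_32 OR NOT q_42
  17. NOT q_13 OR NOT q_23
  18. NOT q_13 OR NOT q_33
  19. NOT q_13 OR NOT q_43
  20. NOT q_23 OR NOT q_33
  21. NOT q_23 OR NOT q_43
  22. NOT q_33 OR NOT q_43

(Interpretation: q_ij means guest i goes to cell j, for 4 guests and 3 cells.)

Try q_11 = false.
Try q_12 = true.
Unit clause (NOT q_22) forces q_22 = false.
Unit clause (NOT q_32) forces q_32 = false.
Unit clause (NOT q_42) forces q_42 = false.
Try q_21 = true.
Unit clause (NOT q_31) forces q_31 = false.
Unit clause (q_33) forces q_33 = true.
Unit clause (NOT q_41) forces q_41 = false.
Unit clause (q_43) forces q_43 = true.
That conflicts with the unit clause (NOT q_43).
Undo q_21 and try q_21 = false.
Unit clause (q_23) forces q_23 = true.
Unit clause (NOT q_13) forces q_13 = false.
Unit clause (NOT q_33) forces q_33 = false.
Unit clause (q_31) forces q_31 = true.
Unit clause (NOT q_41) forces q_41 = false.
Unit clause (q_43) forces q_43 = true.
That conflicts with the unit clause (NOT q_43).
Either choice for q_21 ends in contradiction.
Undo q_12 and try q_12 = false.
Unit clause (q_13) forces q_13 = true.
Unit clause (NOT q_23) forces q_23 = false.
Unit clause (NOT q_33) forces q_33 = false.
Unit clause (NOT q_43) forces q_43 = false.
Try q_21 = true.
Unit clause (NOT q_31) forces q_31 = false.
Unit clause (q_32) forces q_32 = true.
Unit clause (NOT q_41) forces q_41 = false.
Unit clause (q_42) forces q_42 = true.
That conflicts with the unit clause (NOT q_42).
Undo q_21 and try q_21 = false.
Unit clause (q_22) forces q_22 = true.
Unit clause (NOT q_32) forces q_32 = false.
Unit clause (q_31) forces q_31 = true.
Unit clause (NOT q_41) forces q_41 = false.
Unit clause (q_42) forces q_42 = true.
That conflicts with the unit clause (NOT q_42).
Either choice for q_21 ends in contradiction.
Either choice for q_12 ends in contradiction.
Undo q_11 and try q_11 = true.
Unit clause (NOT q_21) forces q_21 = false.
Unit clause (NOT q_31) forces q_31 = false.
Unit clause (NOT q_41) forces q_41 = false.
Try q_22 = true.
Unit clause (NOT q_12) forces q_12 = false.
Unit clause (NOT q_32) forces q_32 = false.
Unit clause (q_33) forces q_33 = true.
Unit clause (NOT q_42) forces q_42 = false.
Unit clause (q_43) forces q_43 = true.
That conflicts with the unit clause (NOT q_43).
Undo q_22 and try q_22 = false.
Unit clause (q_23) forces q_23 = true.
Unit clause (NOT q_13) forces q_13 = false.
Unit clause (NOT q_33) forces q_33 = false.
Unit clause (q_32) forces q_32 = true.
Unit clause (NOT q_12) forces q_12 = false.
Unit clause (NOT q_42) forces q_42 = false.
Unit clause (q_43) forces q_43 = true.
That conflicts with the unit clause (NOT q_43).
Either choice for q_22 ends in contradiction.
Either choice for q_11 ends in contradiction.

UNSATISFIABLE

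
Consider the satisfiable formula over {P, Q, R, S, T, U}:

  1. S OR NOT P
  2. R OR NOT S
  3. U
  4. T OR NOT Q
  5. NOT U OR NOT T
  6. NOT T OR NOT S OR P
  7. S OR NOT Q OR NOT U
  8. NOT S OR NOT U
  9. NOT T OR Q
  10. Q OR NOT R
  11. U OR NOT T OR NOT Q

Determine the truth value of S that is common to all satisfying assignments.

False

Suppose S = true.
The clause (R) is unit, so R = true.
The clause (U) is unit, so U = true.
But (NOT U) is also a unit clause — contradiction.
So every satisfying assignment has S = False.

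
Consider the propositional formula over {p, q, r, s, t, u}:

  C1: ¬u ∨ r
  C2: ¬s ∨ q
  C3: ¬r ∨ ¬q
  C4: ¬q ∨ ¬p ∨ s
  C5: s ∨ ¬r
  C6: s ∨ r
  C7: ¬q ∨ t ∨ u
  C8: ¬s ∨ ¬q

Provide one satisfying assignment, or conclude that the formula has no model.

Case u = False:
Case s = False:
The clause (¬r) is unit, so r = False.
But (r) is also a unit clause — contradiction.
So s must be the other value — set s = True.
The clause (q) is unit, so q = True.
But (¬q) is also a unit clause — contradiction.
Either choice for s ends in contradiction.
So u must be the other value — set u = True.
The clause (r) is unit, so r = True.
The clause (¬q) is unit, so q = False.
The clause (¬s) is unit, so s = False.
But (s) is also a unit clause — contradiction.
Either choice for u ends in contradiction.

UNSATISFIABLE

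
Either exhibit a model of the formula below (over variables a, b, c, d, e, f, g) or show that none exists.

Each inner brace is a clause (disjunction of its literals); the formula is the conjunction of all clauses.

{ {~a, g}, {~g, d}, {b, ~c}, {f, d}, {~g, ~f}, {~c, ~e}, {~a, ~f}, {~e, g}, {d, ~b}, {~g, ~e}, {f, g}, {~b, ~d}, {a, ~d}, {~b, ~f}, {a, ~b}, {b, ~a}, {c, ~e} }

Try a = 0.
Unit clause (~d) forces d = 0.
Unit clause (~g) forces g = 0.
Unit clause (f) forces f = 1.
Unit clause (~e) forces e = 0.
Unit clause (~b) forces b = 0.
Unit clause (~c) forces c = 0.
All clauses are satisfied.

a ↦ 0; b ↦ 0; c ↦ 0; d ↦ 0; e ↦ 0; f ↦ 1; g ↦ 0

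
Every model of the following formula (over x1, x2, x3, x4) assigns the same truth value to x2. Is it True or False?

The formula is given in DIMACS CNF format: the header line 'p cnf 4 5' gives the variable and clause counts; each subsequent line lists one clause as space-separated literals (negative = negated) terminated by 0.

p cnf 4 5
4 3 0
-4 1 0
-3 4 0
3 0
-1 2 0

Suppose x2 = False.
The clause (x3) is unit, so x3 = True.
The clause (x4) is unit, so x4 = True.
The clause (x1) is unit, so x1 = True.
Now (¬x1) is unsatisfied and unit — conflict.
So every satisfying assignment has x2 = True.

True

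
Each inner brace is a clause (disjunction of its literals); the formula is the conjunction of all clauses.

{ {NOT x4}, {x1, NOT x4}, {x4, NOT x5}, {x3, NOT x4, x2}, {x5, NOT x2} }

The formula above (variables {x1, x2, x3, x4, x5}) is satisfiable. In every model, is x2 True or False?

False

Suppose x2 = true.
Unit clause (NOT x4) forces x4 = false.
Unit clause (NOT x5) forces x5 = false.
Now (x5) is unsatisfied and unit — conflict.
So every satisfying assignment has x2 = False.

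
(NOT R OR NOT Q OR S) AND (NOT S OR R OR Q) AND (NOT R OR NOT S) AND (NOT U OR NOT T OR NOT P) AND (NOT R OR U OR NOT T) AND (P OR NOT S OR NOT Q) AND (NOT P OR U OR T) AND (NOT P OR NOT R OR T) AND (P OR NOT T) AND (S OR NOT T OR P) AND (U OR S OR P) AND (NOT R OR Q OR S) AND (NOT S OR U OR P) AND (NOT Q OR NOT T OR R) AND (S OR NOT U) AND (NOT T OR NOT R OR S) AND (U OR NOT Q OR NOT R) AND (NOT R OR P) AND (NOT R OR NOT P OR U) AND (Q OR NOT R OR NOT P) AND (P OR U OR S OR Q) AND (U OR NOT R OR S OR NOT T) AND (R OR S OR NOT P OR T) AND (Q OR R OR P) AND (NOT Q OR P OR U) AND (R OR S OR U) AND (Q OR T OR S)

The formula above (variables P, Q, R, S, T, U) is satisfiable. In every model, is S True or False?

Suppose S = false.
The clause (NOT U) is unit, so U = false.
The clause (P) is unit, so P = true.
The clause (T) is unit, so T = true.
The clause (NOT R) is unit, so R = false.
But (R) is also a unit clause — contradiction.
So every satisfying assignment has S = True.

True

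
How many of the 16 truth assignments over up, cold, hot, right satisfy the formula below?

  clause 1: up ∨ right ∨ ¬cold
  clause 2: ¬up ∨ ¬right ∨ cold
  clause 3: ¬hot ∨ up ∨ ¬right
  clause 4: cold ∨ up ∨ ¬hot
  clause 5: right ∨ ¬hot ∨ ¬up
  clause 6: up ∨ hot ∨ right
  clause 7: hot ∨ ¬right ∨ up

There are 2^4 = 16 truth assignments over (up, cold, hot, right).
Check each against the 7 clauses (columns in the order up, cold, hot, right):
  F F F F  ✗ fails (up ∨ hot ∨ right)
  F F F T  ✗ fails (hot ∨ ¬right ∨ up)
  F F T F  ✗ fails (cold ∨ up ∨ ¬hot)
  F F T T  ✗ fails (¬hot ∨ up ∨ ¬right)
  F T F F  ✗ fails (up ∨ right ∨ ¬cold)
  F T F T  ✗ fails (hot ∨ ¬right ∨ up)
  F T T F  ✗ fails (up ∨ right ∨ ¬cold)
  F T T T  ✗ fails (¬hot ∨ up ∨ ¬right)
  T F F F  ✓ satisfies all
  T F F T  ✗ fails (¬up ∨ ¬right ∨ cold)
  T F T F  ✗ fails (right ∨ ¬hot ∨ ¬up)
  T F T T  ✗ fails (¬up ∨ ¬right ∨ cold)
  T T F F  ✓ satisfies all
  T T F T  ✓ satisfies all
  T T T F  ✗ fails (right ∨ ¬hot ∨ ¬up)
  T T T T  ✓ satisfies all
4 of the 16 rows are models.

4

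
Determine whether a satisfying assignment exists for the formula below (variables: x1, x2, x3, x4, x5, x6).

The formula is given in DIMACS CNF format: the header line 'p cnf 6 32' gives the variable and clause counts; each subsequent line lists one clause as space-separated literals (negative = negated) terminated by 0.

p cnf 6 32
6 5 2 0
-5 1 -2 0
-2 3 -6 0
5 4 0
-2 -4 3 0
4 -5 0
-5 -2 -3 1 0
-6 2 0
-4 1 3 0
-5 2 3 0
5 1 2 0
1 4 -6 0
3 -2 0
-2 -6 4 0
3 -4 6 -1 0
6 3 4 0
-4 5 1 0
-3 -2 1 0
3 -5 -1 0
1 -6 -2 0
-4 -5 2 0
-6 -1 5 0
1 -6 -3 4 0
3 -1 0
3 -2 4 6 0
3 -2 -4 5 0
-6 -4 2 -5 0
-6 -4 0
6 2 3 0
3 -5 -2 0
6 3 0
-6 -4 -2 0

Branch on x5: set x5 = False.
The clause (x4) is unit, so x4 = True.
The clause (x1) is unit, so x1 = True.
The clause (¬x6) is unit, so x6 = False.
The clause (x2) is unit, so x2 = True.
The clause (x3) is unit, so x3 = True.
All clauses are satisfied.
A satisfying assignment: x1 ↦ True; x2 ↦ True; x3 ↦ True; x4 ↦ True; x5 ↦ False; x6 ↦ False.

Yes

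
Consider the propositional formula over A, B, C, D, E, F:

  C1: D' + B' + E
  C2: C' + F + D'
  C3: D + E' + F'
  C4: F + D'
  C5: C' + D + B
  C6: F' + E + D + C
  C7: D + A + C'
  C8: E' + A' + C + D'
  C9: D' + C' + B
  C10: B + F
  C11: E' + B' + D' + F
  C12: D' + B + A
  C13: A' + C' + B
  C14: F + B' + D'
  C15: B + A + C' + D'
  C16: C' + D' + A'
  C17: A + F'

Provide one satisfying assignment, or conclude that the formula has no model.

A=1, B=1, C=1, D=0, E=0, F=1

Try F = 1.
The clause (A) is unit, so A = 1.
Try D = 0.
The clause (E') is unit, so E = 0.
The clause (C) is unit, so C = 1.
The clause (B) is unit, so B = 1.
Every clause now holds.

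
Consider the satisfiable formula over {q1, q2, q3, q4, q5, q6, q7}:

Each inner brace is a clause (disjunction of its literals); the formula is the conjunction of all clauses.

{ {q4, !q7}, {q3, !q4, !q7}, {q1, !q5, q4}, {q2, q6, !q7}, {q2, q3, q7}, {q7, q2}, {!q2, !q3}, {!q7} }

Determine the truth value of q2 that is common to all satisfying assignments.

Suppose q2 = false.
From the singleton clause (q7), q7 = true.
Now (!q7) is unsatisfied and unit — conflict.
So every satisfying assignment has q2 = True.

True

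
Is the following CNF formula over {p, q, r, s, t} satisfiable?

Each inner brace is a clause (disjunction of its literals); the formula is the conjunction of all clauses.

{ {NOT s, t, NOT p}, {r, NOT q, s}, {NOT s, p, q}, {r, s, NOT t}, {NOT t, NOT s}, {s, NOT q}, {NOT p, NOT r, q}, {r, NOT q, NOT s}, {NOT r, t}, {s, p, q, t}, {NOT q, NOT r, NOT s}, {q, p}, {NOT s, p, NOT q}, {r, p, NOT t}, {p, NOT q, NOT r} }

Yes

Branch on t: set t = false.
The clause (NOT r) is unit, so r = false.
Branch on s: set s = false.
The clause (NOT q) is unit, so q = false.
The clause (p) is unit, so p = true.
Every clause now holds.
A satisfying assignment: p ↦ true; q ↦ false; r ↦ false; s ↦ false; t ↦ false.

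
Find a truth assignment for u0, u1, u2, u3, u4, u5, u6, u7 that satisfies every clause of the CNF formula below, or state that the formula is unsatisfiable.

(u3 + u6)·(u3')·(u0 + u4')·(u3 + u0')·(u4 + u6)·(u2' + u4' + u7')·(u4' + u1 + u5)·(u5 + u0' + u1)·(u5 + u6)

The clause (u3') is unit, so u3 = 0.
The clause (u6) is unit, so u6 = 1.
The clause (u0') is unit, so u0 = 0.
The clause (u4') is unit, so u4 = 0.
No clause remains; u1, u2, u5, u7 are free.

u0: 0; u1: 1; u2: 1; u3: 0; u4: 0; u5: 1; u6: 1; u7: 1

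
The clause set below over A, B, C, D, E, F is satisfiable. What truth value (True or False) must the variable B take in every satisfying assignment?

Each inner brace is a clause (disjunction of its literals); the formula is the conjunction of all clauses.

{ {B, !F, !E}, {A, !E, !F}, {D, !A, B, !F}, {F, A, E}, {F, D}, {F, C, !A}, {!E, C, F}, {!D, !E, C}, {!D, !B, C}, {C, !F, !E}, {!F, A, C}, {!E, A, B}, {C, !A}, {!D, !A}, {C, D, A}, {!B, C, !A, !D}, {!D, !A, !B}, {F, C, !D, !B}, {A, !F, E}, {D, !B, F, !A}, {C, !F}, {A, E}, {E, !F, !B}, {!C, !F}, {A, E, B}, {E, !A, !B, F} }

Suppose B = false.
Case F = false:
(D) alone gives D = true.
(!A) alone gives A = false.
(E) alone gives E = true.
That conflicts with the unit clause (!E).
Undo F and try F = true.
(!E) alone gives E = false.
(A) alone gives A = true.
(D) alone gives D = true.
That conflicts with the unit clause (!D).
Neither F = true nor F = false works.
So every satisfying assignment has B = True.

True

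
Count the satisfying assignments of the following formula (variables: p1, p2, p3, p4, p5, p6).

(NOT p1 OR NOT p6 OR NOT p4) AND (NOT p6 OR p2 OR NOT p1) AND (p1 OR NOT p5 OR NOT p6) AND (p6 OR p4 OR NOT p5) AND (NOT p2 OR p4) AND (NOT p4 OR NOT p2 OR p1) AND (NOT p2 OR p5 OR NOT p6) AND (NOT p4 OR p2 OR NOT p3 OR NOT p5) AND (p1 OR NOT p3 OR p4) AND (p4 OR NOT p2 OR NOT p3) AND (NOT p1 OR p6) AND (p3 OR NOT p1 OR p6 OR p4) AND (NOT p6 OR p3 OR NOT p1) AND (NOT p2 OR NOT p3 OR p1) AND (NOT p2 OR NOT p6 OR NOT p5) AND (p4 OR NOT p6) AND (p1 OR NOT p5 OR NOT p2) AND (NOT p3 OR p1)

There are 2^6 = 64 truth assignments over (p1, p2, p3, p4, p5, p6).
Split on p5. With p5 = true, the clauses containing p5 are satisfied and NOT p5 drops from the rest; 1 of the 2^5 = 32 assignments to the other variables satisfy what remains.
With p5 = false, by the same count on the reduced clause set, 3 assignments work.
Total: 1 + 3 = 4.

4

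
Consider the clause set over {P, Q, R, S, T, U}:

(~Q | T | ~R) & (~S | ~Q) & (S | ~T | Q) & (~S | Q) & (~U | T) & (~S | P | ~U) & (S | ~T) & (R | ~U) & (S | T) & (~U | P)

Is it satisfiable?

Case S = 0:
Unit clause (~T) forces T = 0.
But (T) is also a unit clause — contradiction.
Backtrack on S: now try S = 1.
Unit clause (~Q) forces Q = 0.
But (Q) is also a unit clause — contradiction.
Neither S = 1 nor S = 0 works.
No assignment satisfies every clause.

Unsatisfiable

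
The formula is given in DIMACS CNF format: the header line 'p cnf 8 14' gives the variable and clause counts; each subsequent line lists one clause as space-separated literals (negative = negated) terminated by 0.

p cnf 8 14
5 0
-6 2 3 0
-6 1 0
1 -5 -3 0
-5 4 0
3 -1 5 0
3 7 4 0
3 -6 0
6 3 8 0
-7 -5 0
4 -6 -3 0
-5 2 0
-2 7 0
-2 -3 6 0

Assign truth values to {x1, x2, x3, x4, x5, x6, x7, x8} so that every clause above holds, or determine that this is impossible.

From the singleton clause (x5), x5 = True.
From the singleton clause (x4), x4 = True.
From the singleton clause (¬x7), x7 = False.
From the singleton clause (x2), x2 = True.
Now (¬x2) is unsatisfied and unit — conflict.

UNSATISFIABLE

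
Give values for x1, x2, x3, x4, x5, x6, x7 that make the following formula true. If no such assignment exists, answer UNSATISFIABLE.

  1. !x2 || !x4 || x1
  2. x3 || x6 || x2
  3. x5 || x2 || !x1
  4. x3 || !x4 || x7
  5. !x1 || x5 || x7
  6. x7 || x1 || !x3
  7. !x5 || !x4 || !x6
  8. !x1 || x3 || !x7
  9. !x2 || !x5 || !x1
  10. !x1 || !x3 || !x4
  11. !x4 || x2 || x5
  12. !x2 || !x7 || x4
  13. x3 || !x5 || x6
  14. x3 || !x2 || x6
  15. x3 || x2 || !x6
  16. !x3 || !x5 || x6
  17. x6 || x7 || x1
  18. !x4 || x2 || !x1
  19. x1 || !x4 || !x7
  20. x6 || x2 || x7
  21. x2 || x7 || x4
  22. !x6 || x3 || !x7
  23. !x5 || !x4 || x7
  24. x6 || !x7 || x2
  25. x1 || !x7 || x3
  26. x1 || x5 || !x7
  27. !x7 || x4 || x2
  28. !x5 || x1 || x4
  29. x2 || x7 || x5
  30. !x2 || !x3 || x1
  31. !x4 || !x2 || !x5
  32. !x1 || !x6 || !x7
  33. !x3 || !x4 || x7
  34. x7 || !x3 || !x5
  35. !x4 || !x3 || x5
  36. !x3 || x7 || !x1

x1=false; x2=true; x3=false; x4=false; x5=false; x6=true; x7=false

Branch on x2: set x2 = true.
Branch on x4: set x4 = false.
The clause (!x7) is unit, so x7 = false.
Branch on x1: set x1 = false.
The clause (!x3) is unit, so x3 = false.
The clause (x6) is unit, so x6 = true.
The clause (!x5) is unit, so x5 = false.
All clauses are satisfied.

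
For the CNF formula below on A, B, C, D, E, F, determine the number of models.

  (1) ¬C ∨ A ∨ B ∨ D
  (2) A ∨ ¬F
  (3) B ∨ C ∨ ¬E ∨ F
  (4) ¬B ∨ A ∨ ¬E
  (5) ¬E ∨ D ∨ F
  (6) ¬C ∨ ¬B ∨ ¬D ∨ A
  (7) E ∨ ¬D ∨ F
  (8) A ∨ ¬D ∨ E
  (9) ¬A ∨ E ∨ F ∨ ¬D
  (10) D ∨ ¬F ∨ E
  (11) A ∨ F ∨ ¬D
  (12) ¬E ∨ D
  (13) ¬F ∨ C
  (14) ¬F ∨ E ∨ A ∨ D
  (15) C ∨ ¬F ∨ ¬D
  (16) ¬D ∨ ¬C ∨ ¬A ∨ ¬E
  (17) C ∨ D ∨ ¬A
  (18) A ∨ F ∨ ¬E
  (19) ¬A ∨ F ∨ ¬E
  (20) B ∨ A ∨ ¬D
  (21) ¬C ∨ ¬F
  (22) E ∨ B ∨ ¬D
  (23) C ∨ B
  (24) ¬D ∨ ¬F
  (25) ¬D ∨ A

There are 2^6 = 64 truth assignments over (A, B, C, D, E, F).
Split on F. With F = True, the clauses containing F are satisfied and ¬F drops from the rest; 0 of the 2^5 = 32 assignments to the other variables satisfy what remains.
With F = False, by the same count on the reduced clause set, 4 assignments work.
(One model: A=F, B=T, C=F, D=F, E=F, F=F.)
Total: 0 + 4 = 4.

4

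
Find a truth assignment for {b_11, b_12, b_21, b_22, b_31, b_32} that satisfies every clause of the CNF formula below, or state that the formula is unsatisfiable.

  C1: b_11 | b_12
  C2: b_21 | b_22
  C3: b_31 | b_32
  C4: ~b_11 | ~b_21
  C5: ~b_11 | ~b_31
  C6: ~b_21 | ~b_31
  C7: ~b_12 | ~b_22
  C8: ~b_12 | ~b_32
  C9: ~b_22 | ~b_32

UNSATISFIABLE

Case b_11 = 1:
Unit clause (~b_21) forces b_21 = 0.
Unit clause (b_22) forces b_22 = 1.
Unit clause (~b_31) forces b_31 = 0.
Unit clause (b_32) forces b_32 = 1.
But (~b_32) is also a unit clause — contradiction.
That branch fails; take b_11 = 0 instead.
Unit clause (b_12) forces b_12 = 1.
Unit clause (~b_22) forces b_22 = 0.
Unit clause (b_21) forces b_21 = 1.
Unit clause (~b_31) forces b_31 = 0.
Unit clause (b_32) forces b_32 = 1.
But (~b_32) is also a unit clause — contradiction.
Either choice for b_11 ends in contradiction.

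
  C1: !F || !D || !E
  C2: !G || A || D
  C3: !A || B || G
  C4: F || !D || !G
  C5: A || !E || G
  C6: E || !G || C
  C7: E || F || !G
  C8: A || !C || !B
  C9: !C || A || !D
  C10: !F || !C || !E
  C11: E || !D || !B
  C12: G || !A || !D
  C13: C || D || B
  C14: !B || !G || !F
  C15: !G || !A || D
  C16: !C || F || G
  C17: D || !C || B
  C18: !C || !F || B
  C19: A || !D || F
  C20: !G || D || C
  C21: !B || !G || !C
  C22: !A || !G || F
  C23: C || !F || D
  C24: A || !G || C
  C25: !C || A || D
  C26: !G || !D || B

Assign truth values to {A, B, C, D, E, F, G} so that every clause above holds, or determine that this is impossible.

Suppose F = false.
Suppose D = false.
Suppose G = false.
(!C) alone gives C = false.
(B) alone gives B = true.
Suppose A = true.
All clauses hold; E can take either value.

A: true; B: true; C: false; D: false; E: true; F: false; G: false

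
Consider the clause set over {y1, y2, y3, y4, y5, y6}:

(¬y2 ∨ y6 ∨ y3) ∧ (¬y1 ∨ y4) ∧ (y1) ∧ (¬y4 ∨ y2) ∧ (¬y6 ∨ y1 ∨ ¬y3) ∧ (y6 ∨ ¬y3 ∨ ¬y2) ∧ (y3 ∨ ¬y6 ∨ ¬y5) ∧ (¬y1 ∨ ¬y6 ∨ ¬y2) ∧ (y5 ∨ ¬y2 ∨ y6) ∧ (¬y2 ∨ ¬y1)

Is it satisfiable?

No, unsatisfiable

(y1) alone gives y1 = True.
(y4) alone gives y4 = True.
(y2) alone gives y2 = True.
But (¬y2) is also a unit clause — contradiction.
No assignment satisfies every clause.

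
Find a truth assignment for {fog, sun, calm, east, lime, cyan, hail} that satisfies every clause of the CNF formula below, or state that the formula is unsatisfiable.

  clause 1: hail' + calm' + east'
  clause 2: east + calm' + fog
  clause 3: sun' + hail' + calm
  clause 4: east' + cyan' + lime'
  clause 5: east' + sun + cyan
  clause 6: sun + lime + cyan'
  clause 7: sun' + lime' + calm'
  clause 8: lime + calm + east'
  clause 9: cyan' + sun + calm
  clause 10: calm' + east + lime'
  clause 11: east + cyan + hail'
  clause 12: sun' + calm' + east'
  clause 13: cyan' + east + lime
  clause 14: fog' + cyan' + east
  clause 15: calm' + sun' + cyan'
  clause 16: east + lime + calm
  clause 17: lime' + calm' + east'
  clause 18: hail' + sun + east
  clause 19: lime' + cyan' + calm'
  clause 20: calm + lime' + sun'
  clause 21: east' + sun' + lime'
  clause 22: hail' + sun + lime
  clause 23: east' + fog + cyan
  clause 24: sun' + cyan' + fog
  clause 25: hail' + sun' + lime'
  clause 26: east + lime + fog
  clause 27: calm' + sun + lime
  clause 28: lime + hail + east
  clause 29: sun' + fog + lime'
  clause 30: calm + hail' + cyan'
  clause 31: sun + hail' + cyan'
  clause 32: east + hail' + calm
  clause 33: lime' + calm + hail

UNSATISFIABLE

Case hail = 0:
Case lime = 1:
The clause (calm) is unit, so calm = 1.
The clause (sun') is unit, so sun = 0.
The clause (east) is unit, so east = 1.
Now (east') is unsatisfied and unit — conflict.
Backtrack on lime: now try lime = 0.
The clause (east) is unit, so east = 1.
The clause (calm) is unit, so calm = 1.
The clause (sun') is unit, so sun = 0.
Now (sun) is unsatisfied and unit — conflict.
Either choice for lime ends in contradiction.
Backtrack on hail: now try hail = 1.
Case calm = 0:
The clause (sun') is unit, so sun = 0.
The clause (cyan') is unit, so cyan = 0.
The clause (east') is unit, so east = 0.
Now (east) is unsatisfied and unit — conflict.
Backtrack on calm: now try calm = 1.
The clause (east') is unit, so east = 0.
The clause (fog) is unit, so fog = 1.
The clause (lime') is unit, so lime = 0.
The clause (cyan) is unit, so cyan = 1.
Now (cyan') is unsatisfied and unit — conflict.
Either choice for calm ends in contradiction.
Either choice for hail ends in contradiction.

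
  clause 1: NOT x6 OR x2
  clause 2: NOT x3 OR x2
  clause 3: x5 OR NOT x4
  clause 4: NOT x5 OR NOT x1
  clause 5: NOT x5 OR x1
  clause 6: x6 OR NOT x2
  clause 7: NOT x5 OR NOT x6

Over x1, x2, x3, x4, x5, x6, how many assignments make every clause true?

6

There are 2^6 = 64 truth assignments over (x1, x2, x3, x4, x5, x6).
Split on x1. With x1 = true, the clauses containing x1 are satisfied and NOT x1 drops from the rest; 3 of the 2^5 = 32 assignments to the other variables satisfy what remains.
With x1 = false, by the same count on the reduced clause set, 3 assignments work.
(One model: x1=F, x2=F, x3=F, x4=F, x5=F, x6=F.)
Total: 3 + 3 = 6.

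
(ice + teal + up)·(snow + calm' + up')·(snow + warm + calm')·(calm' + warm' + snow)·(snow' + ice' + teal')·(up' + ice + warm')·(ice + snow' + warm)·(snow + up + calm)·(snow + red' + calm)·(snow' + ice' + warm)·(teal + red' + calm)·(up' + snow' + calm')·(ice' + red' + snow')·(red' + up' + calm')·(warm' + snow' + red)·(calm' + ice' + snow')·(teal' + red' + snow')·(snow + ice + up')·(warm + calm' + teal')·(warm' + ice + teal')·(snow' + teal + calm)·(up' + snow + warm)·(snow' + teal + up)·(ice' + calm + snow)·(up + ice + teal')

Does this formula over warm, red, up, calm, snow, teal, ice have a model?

Unsatisfiable

Suppose ice = 1.
Suppose snow = 0.
Unit clause (calm) forces calm = 1.
Unit clause (up') forces up = 0.
Unit clause (warm) forces warm = 1.
That conflicts with the unit clause (warm').
Backtrack on snow: now try snow = 1.
Unit clause (teal') forces teal = 0.
Unit clause (warm) forces warm = 1.
Unit clause (red') forces red = 0.
That conflicts with the unit clause (red).
Neither snow = 1 nor snow = 0 works.
Backtrack on ice: now try ice = 0.
Suppose teal = 1.
Unit clause (warm') forces warm = 0.
Unit clause (snow') forces snow = 0.
Unit clause (calm') forces calm = 0.
Unit clause (up) forces up = 1.
That conflicts with the unit clause (up').
Backtrack on teal: now try teal = 0.
Unit clause (up) forces up = 1.
Unit clause (warm') forces warm = 0.
Unit clause (snow') forces snow = 0.
That conflicts with the unit clause (snow).
Neither teal = 1 nor teal = 0 works.
Neither ice = 1 nor ice = 0 works.
No assignment satisfies every clause.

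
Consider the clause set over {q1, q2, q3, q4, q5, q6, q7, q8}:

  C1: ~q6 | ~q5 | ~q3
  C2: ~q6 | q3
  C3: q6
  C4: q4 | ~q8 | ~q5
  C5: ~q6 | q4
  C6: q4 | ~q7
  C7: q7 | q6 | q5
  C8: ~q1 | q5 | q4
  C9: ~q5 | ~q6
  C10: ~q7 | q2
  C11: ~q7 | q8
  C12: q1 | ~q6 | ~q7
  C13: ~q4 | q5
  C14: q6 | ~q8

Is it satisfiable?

(q6) alone gives q6 = 1.
(q3) alone gives q3 = 1.
(~q5) alone gives q5 = 0.
(q4) alone gives q4 = 1.
Now (~q4) is unsatisfied and unit — conflict.
No assignment satisfies every clause.

Unsatisfiable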